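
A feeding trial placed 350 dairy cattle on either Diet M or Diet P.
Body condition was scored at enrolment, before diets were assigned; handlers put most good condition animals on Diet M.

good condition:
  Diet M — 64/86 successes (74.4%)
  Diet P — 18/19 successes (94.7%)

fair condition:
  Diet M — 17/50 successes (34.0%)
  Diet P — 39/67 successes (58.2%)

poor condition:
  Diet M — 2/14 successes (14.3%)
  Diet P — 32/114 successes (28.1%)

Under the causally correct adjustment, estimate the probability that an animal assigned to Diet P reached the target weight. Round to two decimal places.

The stratified and pooled comparisons disagree (Diet P wins within each starting body condition; Diet M wins overall), so the answer turns on the causal role of starting body condition.
Since starting body condition is a pre-existing factor (not a product of the diet) and it affects the outcome on its own, it is a confounder. The stratified rates, not the pooled rate, identify the causal effect.
Standardising Diet P to the population starting body condition mix: 0.300·18/19 + 0.334·39/67 + 0.366·32/114 = 0.581.

0.58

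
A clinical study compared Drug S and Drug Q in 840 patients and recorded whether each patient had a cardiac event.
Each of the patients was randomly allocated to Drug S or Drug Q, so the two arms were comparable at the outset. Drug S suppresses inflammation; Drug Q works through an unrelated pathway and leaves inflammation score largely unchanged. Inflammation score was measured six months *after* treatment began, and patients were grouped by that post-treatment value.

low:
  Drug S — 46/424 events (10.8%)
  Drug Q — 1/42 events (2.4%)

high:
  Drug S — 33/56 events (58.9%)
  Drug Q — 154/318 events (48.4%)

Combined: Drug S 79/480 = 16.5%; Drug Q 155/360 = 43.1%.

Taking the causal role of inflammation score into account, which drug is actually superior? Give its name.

Within every inflammation score level Drug Q has the lower rate, yet pooled Drug S does — Simpson's reversal.
Inflammation score is downstream of the drug. One should not condition on a consequence of treatment, so the overall rates are the right comparison.
Pooled: Drug S 16.5% vs Drug Q 43.1%; Drug S is lower overall.

Drug S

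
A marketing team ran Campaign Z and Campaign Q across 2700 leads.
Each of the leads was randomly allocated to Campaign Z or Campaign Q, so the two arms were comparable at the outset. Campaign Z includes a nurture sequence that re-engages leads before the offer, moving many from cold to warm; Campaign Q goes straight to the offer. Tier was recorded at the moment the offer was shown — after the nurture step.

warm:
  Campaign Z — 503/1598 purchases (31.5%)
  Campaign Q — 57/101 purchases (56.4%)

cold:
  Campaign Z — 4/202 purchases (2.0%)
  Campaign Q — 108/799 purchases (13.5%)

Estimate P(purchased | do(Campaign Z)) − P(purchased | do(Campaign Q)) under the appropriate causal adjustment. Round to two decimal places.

The stratified and pooled comparisons disagree (Campaign Q wins within each engagement tier; Campaign Z wins overall), so the answer turns on the causal role of engagement tier.
Engagement tier lies on the pathway campaign → engagement tier → outcome, so adjusting for it blocks the indirect effect. For the total causal effect of campaign, use the unadjusted pooled rates.
The causal difference is the pooled difference: 0.282 − 0.183 = +0.098.

+0.10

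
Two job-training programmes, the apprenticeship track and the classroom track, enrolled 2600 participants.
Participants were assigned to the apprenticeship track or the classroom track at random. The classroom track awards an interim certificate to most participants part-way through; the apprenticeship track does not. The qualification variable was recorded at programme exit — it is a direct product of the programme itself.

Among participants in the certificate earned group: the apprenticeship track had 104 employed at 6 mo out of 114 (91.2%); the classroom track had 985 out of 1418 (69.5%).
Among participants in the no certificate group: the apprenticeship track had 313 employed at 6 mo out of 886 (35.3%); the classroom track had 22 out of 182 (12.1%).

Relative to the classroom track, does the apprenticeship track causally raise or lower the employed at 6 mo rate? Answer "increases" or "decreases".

decreases

Within every qualification attained during the programme level the apprenticeship track has the higher rate, yet pooled the classroom track does — Simpson's reversal.
Qualification attained during the programme here is a post-treatment variable shaped by the programme; conditioning on it would introduce bias rather than remove it. The overall comparison is the causal one.
Pooled: the apprenticeship track 41.7% vs the classroom track 62.9%; the classroom track is higher overall.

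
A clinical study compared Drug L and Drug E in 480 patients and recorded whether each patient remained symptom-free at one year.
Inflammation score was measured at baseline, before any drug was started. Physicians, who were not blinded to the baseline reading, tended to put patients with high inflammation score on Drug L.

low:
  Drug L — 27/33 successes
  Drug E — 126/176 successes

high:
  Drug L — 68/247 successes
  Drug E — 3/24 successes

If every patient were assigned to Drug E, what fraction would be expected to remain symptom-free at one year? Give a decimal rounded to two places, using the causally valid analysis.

0.38

Inflammation score is set before the drug has any effect — it is not caused by the drug — and it independently drives the outcome. That makes it a confounder, so the causal comparison is within inflammation score levels.
Standardising Drug E to the population inflammation score mix: 0.435·126/176 + 0.565·3/24 = 0.382.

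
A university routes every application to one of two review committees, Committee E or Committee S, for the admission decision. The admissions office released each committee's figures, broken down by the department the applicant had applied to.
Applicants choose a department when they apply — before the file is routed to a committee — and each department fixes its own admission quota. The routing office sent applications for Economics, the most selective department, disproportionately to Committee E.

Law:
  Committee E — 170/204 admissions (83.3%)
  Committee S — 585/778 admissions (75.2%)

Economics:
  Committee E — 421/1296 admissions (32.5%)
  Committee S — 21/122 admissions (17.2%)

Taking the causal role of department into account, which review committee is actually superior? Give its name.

Committee E

Since department is a pre-existing factor (not a product of the review committee) and it affects the outcome on its own, it is a confounder. The stratified rates, not the pooled rate, identify the causal effect.
Within each level — Law: 83.3% vs 75.2%; Economics: 32.5% vs 17.2% — Committee E is higher every time.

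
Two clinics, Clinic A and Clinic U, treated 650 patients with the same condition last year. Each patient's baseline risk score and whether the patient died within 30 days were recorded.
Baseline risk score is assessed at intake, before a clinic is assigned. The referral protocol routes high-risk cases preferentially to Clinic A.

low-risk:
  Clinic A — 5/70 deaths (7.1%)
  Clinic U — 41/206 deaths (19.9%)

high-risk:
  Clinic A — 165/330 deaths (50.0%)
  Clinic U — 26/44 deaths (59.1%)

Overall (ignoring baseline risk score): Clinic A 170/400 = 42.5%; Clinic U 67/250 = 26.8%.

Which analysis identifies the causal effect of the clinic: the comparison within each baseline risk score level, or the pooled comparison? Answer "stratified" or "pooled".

The baseline risk score-specific comparison favours Clinic A throughout, but the pooled figures favour Clinic U. The question is whether to condition on baseline risk score.
Nothing the clinic does changes baseline risk score; the imbalance is an allocation artefact. With baseline risk score also predicting the outcome, the pooled figure is confounded, and the within-stratum comparison is the causal one.
Within each level — low-risk: 7.1% vs 19.9%; high-risk: 50.0% vs 59.1% — Clinic A is lower every time.

stratified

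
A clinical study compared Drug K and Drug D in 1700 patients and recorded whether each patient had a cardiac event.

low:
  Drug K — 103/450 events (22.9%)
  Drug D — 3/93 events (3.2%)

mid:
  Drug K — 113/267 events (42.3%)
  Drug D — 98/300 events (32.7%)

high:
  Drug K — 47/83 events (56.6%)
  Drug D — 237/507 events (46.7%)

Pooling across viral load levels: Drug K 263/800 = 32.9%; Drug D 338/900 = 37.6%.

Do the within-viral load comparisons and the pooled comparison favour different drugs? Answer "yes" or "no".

yes

Within each viral load level (low 22.9% vs 3.2%; mid 42.3% vs 32.7%; high 56.6% vs 46.7%), Drug D has the lower rate every time. Pooled: 32.9% vs 37.6% — Drug K has the lower rate overall. The two comparisons disagree.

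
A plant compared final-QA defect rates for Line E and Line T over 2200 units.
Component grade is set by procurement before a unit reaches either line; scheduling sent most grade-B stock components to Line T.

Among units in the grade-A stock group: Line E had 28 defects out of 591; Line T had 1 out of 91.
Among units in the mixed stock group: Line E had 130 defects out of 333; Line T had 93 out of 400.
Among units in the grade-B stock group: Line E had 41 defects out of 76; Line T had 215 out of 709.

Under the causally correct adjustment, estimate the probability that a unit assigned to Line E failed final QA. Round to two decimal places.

0.34

Line T is lower inside every component grade stratum but Line E is lower in aggregate. Whether to stratify depends on how component grade relates to the line.
Nothing the line does changes component grade; the imbalance is an allocation artefact. With component grade also predicting the outcome, the pooled figure is confounded, and the within-stratum comparison is the causal one.
Standardising Line E to the population component grade mix: 0.310·28/591 + 0.333·130/333 + 0.357·41/76 = 0.337.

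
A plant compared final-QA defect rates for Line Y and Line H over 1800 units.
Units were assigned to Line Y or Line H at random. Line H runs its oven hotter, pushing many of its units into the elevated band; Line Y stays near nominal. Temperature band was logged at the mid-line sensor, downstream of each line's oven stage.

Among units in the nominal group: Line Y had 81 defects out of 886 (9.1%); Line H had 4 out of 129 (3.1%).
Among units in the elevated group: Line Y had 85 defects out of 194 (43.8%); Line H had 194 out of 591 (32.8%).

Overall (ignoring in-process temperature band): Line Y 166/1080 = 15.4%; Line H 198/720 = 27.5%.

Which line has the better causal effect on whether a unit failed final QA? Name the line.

The in-process temperature band-specific comparison favours Line H throughout, but the pooled figures favour Line Y. The question is whether to condition on in-process temperature band.
In-process temperature band is downstream of the line. One should not condition on a consequence of treatment, so the overall rates are the right comparison.
Pooled: Line Y 15.4% vs Line H 27.5%; Line Y is lower overall.

Line Y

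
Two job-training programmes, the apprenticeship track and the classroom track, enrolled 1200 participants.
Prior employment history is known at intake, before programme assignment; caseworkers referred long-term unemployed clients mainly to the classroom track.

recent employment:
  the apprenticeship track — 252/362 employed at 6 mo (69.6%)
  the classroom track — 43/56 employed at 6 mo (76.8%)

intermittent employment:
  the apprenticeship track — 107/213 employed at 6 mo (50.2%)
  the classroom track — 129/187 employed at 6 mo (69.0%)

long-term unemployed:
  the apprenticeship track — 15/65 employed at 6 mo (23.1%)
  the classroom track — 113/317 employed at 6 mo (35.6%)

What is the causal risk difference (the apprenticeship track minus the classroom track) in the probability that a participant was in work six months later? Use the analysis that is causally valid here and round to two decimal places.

Within every prior employment history level the classroom track has the higher rate, yet pooled the apprenticeship track does — Simpson's reversal.
Prior employment history differs across programmes for reasons unrelated to any effect of the programme itself, and it separately predicts the outcome — a classic confounder. We must compare within prior employment history levels.
Adjusting over the population distribution of prior employment history: 0.348·(0.696−0.768) + 0.333·(0.502−0.690) + 0.318·(0.231−0.356) = -0.127.

-0.13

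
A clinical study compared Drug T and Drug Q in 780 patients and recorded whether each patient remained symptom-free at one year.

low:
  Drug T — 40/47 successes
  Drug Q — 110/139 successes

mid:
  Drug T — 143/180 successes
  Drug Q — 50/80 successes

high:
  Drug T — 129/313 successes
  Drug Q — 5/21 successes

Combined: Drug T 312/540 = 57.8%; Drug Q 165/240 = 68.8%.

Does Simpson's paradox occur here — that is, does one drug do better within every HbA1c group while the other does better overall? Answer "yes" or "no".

yes

Within each HbA1c level (low 85.1% vs 79.1%; mid 79.4% vs 62.5%; high 41.2% vs 23.8%), Drug T has the higher rate every time. Pooled: 57.8% vs 68.8% — Drug Q has the higher rate overall. The two comparisons disagree.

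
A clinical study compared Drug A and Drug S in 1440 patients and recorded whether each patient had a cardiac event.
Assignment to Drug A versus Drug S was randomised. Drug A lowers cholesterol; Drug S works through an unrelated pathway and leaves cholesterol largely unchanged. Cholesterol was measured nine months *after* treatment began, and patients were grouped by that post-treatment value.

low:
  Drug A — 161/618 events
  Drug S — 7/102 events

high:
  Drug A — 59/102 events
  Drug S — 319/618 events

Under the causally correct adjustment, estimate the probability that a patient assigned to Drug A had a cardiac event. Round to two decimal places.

Cholesterol is downstream of the drug. One should not condition on a consequence of treatment, so the overall rates are the right comparison.
So P(outcome | do(Drug A)) is just the pooled rate for Drug A: 220/720 = 0.306.

0.31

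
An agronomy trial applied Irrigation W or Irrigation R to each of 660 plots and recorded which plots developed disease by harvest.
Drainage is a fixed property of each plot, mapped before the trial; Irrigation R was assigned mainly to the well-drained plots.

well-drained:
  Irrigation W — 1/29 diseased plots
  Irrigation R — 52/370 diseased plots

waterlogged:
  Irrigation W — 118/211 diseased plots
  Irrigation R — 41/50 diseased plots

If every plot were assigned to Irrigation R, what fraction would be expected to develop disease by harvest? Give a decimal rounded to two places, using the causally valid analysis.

Since field drainage is a pre-existing factor (not a product of the irrigation) and it affects the outcome on its own, it is a confounder. The stratified rates, not the pooled rate, identify the causal effect.
Standardising Irrigation R to the population field drainage mix: 0.605·52/370 + 0.395·41/50 = 0.409.

0.41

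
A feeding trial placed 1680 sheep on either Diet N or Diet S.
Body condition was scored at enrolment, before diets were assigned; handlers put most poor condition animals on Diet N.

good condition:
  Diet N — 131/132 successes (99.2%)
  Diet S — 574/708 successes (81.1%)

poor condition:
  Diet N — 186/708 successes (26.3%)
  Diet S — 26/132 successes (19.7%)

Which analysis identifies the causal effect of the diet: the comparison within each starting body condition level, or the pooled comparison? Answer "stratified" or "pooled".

stratified

The imbalance in starting body condition arose from how sheep were allocated, not from anything the diet did; and starting body condition independently affects the outcome. The pooled gap is confounded — condition on starting body condition.
Within each level — good condition: 99.2% vs 81.1%; poor condition: 26.3% vs 19.7% — Diet N is higher every time.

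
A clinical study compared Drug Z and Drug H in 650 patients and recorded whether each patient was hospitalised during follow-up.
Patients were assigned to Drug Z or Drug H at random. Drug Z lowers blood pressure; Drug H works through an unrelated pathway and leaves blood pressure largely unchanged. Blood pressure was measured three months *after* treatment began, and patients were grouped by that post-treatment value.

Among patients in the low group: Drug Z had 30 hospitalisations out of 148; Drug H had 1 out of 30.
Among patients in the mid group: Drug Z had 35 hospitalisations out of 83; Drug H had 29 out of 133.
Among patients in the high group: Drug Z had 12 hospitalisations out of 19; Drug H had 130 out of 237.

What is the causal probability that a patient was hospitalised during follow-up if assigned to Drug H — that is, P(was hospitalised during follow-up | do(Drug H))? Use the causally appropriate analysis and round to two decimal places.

The blood pressure-specific comparison favours Drug H throughout, but the pooled figures favour Drug Z. The question is whether to condition on blood pressure.
Stratifying would compare drugs among patients the drugs themselves sorted into blood pressure groups — a form of selection on an intermediate. The unconditioned pooled rates give the total causal effect.
So P(outcome | do(Drug H)) is just the pooled rate for Drug H: 160/400 = 0.400.

0.40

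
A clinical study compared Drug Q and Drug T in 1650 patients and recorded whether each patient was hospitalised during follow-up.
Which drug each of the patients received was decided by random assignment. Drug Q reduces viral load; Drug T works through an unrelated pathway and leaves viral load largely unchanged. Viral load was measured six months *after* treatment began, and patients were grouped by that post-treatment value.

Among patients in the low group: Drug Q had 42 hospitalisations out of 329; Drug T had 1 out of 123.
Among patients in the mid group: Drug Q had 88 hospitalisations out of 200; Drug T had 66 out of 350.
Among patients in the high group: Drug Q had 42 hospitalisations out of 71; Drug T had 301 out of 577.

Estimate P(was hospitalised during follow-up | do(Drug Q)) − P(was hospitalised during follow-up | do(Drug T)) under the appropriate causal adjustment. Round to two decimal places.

-0.06

Viral load is downstream of the drug. One should not condition on a consequence of treatment, so the overall rates are the right comparison.
The causal difference is the pooled difference: 0.287 − 0.350 = -0.064.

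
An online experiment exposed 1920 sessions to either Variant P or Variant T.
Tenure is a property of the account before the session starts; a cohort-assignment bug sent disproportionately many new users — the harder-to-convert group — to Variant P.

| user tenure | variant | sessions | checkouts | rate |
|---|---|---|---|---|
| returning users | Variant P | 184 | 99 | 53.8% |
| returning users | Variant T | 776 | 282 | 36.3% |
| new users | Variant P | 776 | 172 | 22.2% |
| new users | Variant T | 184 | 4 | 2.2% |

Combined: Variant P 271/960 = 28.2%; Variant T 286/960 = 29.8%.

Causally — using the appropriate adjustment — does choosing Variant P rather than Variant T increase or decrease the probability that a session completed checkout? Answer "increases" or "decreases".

The stratified and pooled comparisons disagree (Variant P wins within each user tenure; Variant T wins overall), so the answer turns on the causal role of user tenure.
Since user tenure is a pre-existing factor (not a product of the variant) and it affects the outcome on its own, it is a confounder. The stratified rates, not the pooled rate, identify the causal effect.
Within each level — returning users: 53.8% vs 36.3%; new users: 22.2% vs 2.2% — Variant P is higher every time.

increases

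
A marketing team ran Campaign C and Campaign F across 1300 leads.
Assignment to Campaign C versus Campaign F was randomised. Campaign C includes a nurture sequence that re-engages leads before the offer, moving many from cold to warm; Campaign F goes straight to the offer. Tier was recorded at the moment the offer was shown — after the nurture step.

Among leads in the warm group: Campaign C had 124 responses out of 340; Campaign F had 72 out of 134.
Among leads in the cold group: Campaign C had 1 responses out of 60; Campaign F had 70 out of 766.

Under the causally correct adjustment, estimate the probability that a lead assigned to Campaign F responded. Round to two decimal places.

The distribution of engagement tier is itself part of what the campaign does — it is an intermediate outcome. Holding it fixed would remove that part of the effect; the total effect is the pooled difference.
So P(outcome | do(Campaign F)) is just the pooled rate for Campaign F: 142/900 = 0.158.

0.16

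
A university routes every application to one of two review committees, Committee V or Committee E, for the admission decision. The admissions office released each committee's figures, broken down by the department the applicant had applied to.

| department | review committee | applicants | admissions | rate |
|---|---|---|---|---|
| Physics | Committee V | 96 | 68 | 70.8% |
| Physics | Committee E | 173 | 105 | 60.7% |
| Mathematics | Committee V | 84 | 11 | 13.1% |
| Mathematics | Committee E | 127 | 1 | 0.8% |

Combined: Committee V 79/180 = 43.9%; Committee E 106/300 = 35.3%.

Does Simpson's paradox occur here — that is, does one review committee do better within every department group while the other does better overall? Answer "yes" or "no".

Within each department level (Physics 70.8% vs 60.7%; Mathematics 13.1% vs 0.8%), Committee V has the higher rate every time. Pooled: 43.9% vs 35.3% — Committee V has the higher rate overall. They agree.

no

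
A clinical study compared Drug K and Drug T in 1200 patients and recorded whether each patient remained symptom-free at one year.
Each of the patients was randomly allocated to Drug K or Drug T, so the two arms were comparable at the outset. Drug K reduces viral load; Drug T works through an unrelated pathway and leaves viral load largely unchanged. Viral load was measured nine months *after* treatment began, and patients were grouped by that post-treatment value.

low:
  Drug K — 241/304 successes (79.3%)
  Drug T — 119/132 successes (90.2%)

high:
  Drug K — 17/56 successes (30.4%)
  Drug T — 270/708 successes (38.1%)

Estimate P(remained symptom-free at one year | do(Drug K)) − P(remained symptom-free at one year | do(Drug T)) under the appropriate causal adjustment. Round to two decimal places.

+0.25

Viral load is recorded after the drug and is itself shifted by it — it sits on the causal path from drug to outcome. Conditioning on a mediator would strip out part of the effect we want; the pooled comparison gives the total causal effect.
The causal difference is the pooled difference: 0.717 − 0.463 = +0.254.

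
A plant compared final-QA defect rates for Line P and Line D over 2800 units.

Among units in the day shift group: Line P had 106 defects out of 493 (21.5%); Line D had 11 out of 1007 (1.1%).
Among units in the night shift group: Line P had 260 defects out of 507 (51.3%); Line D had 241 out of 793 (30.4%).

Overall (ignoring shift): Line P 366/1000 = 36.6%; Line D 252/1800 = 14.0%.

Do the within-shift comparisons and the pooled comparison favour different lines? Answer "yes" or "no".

Within each shift level (day shift 21.5% vs 1.1%; night shift 51.3% vs 30.4%), Line D has the lower rate every time. Pooled: 36.6% vs 14.0% — Line D has the lower rate overall. They agree.

no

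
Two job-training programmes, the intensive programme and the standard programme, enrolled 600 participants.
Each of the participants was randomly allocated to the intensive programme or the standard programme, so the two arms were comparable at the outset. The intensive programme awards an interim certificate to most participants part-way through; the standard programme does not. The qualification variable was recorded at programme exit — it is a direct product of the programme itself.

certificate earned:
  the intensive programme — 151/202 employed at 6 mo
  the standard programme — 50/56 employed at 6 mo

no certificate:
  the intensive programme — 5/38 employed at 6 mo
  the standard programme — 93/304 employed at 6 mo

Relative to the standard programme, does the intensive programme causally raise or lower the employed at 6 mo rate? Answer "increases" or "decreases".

Stratifying would compare programmes among participants the programmes themselves sorted into qualification attained during the programme groups — a form of selection on an intermediate. The unconditioned pooled rates give the total causal effect.
Pooled: the intensive programme 65.0% vs the standard programme 39.7%; the intensive programme is higher overall.

increases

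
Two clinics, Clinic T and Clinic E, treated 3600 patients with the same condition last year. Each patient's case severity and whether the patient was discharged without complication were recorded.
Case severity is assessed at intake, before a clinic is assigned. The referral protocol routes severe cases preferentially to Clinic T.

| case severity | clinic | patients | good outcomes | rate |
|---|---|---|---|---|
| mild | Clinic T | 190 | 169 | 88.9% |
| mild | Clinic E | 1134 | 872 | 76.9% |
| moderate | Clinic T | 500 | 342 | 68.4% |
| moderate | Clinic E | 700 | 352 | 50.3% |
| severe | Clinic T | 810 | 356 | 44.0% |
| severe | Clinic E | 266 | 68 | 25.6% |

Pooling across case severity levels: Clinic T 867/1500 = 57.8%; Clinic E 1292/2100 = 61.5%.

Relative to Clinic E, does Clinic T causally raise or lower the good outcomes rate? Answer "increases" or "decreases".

increases

Case severity differs across clinics for reasons unrelated to any effect of the clinic itself, and it separately predicts the outcome — a classic confounder. We must compare within case severity levels.
Within each level — mild: 88.9% vs 76.9%; moderate: 68.4% vs 50.3%; severe: 44.0% vs 25.6% — Clinic T is higher every time.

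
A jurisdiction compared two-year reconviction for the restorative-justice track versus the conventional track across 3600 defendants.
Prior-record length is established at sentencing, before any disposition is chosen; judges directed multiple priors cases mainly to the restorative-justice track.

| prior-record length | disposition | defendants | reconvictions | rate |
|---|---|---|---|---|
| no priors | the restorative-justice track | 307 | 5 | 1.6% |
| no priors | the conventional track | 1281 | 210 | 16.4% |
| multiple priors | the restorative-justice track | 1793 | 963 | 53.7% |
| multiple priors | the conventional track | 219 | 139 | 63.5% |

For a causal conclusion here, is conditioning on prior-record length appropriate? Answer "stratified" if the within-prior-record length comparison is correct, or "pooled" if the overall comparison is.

stratified

Nothing the disposition does changes prior-record length; the imbalance is an allocation artefact. With prior-record length also predicting the outcome, the pooled figure is confounded, and the within-stratum comparison is the causal one.
Within each level — no priors: 1.6% vs 16.4%; multiple priors: 53.7% vs 63.5% — the restorative-justice track is lower every time.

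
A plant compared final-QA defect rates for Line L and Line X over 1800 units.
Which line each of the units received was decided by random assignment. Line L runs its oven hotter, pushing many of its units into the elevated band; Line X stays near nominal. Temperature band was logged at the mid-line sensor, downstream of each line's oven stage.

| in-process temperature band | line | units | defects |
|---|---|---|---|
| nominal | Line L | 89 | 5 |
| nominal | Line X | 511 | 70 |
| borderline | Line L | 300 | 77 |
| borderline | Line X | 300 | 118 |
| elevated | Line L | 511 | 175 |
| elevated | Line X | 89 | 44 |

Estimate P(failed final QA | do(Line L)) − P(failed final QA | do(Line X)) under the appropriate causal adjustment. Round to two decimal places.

+0.03

In-process temperature band is recorded after the line and is itself shifted by it — it sits on the causal path from line to outcome. Conditioning on a mediator would strip out part of the effect we want; the pooled comparison gives the total causal effect.
The causal difference is the pooled difference: 0.286 − 0.258 = +0.028.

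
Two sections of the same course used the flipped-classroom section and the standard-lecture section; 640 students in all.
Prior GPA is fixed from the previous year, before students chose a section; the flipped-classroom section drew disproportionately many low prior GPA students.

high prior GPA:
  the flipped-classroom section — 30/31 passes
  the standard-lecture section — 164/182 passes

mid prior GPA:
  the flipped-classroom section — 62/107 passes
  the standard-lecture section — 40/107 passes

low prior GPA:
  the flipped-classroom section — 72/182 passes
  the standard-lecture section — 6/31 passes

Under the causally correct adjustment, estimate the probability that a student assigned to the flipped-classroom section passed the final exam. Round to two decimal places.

Since prior GPA band is a pre-existing factor (not a product of the teaching method) and it affects the outcome on its own, it is a confounder. The stratified rates, not the pooled rate, identify the causal effect.
Standardising the flipped-classroom section to the population prior GPA band mix: 0.333·30/31 + 0.334·62/107 + 0.333·72/182 = 0.647.

0.65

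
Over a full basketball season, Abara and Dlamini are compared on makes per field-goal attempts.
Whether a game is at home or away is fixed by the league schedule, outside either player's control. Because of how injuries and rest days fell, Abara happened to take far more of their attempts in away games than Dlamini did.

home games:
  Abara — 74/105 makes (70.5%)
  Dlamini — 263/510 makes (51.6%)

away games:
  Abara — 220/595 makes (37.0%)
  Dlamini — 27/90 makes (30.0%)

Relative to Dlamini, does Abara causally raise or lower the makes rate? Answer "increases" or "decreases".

increases

Within every game venue level Abara has the higher rate, yet pooled Dlamini does — Simpson's reversal.
Since game venue is a pre-existing factor (not a product of the player) and it affects the outcome on its own, it is a confounder. The stratified rates, not the pooled rate, identify the causal effect.
Within each level — home games: 70.5% vs 51.6%; away games: 37.0% vs 30.0% — Abara is higher every time.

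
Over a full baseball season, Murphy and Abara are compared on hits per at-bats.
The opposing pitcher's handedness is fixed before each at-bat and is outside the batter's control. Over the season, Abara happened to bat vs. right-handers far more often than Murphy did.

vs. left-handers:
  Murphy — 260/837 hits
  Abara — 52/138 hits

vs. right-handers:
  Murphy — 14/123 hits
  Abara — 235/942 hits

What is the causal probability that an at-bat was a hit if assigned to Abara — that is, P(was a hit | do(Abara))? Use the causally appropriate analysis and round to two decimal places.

Nothing the player does changes pitcher handedness; the imbalance is an allocation artefact. With pitcher handedness also predicting the outcome, the pooled figure is confounded, and the within-stratum comparison is the causal one.
Standardising Abara to the population pitcher handedness mix: 0.478·52/138 + 0.522·235/942 = 0.310.

0.31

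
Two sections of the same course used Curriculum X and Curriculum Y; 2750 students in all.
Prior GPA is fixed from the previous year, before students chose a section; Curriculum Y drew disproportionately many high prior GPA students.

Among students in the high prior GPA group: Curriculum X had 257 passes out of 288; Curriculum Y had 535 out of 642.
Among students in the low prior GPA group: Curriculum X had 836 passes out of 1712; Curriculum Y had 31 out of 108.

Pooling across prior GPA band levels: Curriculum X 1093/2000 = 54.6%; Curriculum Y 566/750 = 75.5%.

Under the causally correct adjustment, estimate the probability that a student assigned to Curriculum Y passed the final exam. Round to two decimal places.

The stratified and pooled comparisons disagree (Curriculum X wins within each prior GPA band; Curriculum Y wins overall), so the answer turns on the causal role of prior GPA band.
The imbalance in prior GPA band arose from how students were allocated, not from anything the teaching method did; and prior GPA band independently affects the outcome. The pooled gap is confounded — condition on prior GPA band.
Standardising Curriculum Y to the population prior GPA band mix: 0.338·535/642 + 0.662·31/108 = 0.472.

0.47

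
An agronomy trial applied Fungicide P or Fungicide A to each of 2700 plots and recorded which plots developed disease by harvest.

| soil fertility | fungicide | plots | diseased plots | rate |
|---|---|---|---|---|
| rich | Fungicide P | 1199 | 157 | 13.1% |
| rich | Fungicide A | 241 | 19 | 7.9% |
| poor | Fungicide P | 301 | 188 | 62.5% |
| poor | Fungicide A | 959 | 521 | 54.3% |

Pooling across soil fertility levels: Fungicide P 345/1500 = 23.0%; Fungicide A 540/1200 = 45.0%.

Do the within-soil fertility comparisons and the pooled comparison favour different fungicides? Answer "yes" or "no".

Within each soil fertility level (rich 13.1% vs 7.9%; poor 62.5% vs 54.3%), Fungicide A has the lower rate every time. Pooled: 23.0% vs 45.0% — Fungicide P has the lower rate overall. The two comparisons disagree.

yes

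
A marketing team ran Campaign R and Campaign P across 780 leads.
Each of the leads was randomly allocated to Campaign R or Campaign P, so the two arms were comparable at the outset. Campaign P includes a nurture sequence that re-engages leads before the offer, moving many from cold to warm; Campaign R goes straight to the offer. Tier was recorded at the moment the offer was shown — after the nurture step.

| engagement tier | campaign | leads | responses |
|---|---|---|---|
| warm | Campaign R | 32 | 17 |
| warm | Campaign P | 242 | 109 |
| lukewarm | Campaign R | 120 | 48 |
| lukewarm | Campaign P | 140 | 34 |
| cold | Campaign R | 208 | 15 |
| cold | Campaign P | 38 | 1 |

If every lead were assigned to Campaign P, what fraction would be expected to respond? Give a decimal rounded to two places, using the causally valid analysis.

0.34

Stratifying would compare campaigns among leads the campaigns themselves sorted into engagement tier groups — a form of selection on an intermediate. The unconditioned pooled rates give the total causal effect.
So P(outcome | do(Campaign P)) is just the pooled rate for Campaign P: 144/420 = 0.343.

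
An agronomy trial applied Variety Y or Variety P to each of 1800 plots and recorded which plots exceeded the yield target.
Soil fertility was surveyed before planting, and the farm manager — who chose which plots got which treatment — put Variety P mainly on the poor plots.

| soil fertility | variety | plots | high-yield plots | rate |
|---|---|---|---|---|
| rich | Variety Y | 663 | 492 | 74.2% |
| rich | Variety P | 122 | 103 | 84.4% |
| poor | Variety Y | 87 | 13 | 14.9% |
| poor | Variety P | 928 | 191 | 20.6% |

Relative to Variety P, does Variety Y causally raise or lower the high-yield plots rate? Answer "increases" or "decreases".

Within every soil fertility level Variety P has the higher rate, yet pooled Variety Y does — Simpson's reversal.
Soil fertility differs across varietys for reasons unrelated to any effect of the variety itself, and it separately predicts the outcome — a classic confounder. We must compare within soil fertility levels.
Within each level — rich: 74.2% vs 84.4%; poor: 14.9% vs 20.6% — Variety P is higher every time.

decreases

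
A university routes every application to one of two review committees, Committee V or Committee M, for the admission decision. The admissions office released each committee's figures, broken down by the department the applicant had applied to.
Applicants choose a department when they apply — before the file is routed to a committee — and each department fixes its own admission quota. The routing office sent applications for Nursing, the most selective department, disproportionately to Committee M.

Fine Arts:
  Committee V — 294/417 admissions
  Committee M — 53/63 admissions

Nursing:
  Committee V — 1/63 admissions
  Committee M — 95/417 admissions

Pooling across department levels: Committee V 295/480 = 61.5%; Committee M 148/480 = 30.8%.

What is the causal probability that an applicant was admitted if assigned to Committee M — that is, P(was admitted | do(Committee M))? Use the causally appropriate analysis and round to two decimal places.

0.53

The stratified and pooled comparisons disagree (Committee M wins within each department; Committee V wins overall), so the answer turns on the causal role of department.
Nothing the review committee does changes department; the imbalance is an allocation artefact. With department also predicting the outcome, the pooled figure is confounded, and the within-stratum comparison is the causal one.
Standardising Committee M to the population department mix: 0.500·53/63 + 0.500·95/417 = 0.535.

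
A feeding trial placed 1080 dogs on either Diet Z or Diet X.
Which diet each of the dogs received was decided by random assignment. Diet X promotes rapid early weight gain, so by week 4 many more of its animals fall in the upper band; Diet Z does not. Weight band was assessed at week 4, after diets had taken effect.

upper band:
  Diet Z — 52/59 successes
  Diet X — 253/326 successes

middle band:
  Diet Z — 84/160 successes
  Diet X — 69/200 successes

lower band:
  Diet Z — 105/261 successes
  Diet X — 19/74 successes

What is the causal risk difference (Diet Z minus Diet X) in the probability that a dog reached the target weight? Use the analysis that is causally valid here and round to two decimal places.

The stratified and pooled comparisons disagree (Diet Z wins within each week-4 weight band; Diet X wins overall), so the answer turns on the causal role of week-4 weight band.
Stratifying would compare diets among dogs the diets themselves sorted into week-4 weight band groups — a form of selection on an intermediate. The unconditioned pooled rates give the total causal effect.
The causal difference is the pooled difference: 0.502 − 0.568 = -0.066.

-0.07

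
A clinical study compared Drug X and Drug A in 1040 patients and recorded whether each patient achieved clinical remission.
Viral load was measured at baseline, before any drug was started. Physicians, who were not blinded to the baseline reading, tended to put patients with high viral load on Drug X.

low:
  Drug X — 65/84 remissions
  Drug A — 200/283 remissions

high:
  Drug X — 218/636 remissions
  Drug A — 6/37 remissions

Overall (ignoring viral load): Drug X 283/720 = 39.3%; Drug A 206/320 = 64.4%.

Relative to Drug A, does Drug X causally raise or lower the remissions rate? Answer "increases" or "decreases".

Here viral load is a common cause — it drives both which drug a case falls under and the outcome. The crude comparison mixes populations; the stratum-specific rates are the causally relevant ones.
Within each level — low: 77.4% vs 70.7%; high: 34.3% vs 16.2% — Drug X is higher every time.

increases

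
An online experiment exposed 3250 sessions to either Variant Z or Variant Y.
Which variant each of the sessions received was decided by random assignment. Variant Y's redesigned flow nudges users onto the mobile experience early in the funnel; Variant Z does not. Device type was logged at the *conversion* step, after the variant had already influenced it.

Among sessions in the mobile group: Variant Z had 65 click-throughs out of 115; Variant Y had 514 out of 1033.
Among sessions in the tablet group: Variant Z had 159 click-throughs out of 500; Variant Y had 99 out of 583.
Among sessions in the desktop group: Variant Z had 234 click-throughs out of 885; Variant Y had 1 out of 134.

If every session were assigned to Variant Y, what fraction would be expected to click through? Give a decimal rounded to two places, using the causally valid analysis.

Device type is downstream of the variant. One should not condition on a consequence of treatment, so the overall rates are the right comparison.
So P(outcome | do(Variant Y)) is just the pooled rate for Variant Y: 614/1750 = 0.351.

0.35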